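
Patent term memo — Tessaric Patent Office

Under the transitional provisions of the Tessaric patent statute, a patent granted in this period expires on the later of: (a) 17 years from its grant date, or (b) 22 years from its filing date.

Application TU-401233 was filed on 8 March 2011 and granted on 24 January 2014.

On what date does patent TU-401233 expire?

(a) grant + 17 years → 24 January 2031.
(b) filing + 22 years → 8 March 2033.
Later of the two: 8 March 2033.

March 8, 2033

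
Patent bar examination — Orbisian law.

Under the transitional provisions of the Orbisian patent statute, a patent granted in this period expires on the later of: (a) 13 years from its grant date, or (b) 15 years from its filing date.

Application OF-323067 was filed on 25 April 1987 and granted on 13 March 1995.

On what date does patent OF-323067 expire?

March 13, 2008

(a) grant + 13 years → 13 March 2008.
(b) filing + 15 years → 25 April 2002.
Later of the two: 13 March 2008.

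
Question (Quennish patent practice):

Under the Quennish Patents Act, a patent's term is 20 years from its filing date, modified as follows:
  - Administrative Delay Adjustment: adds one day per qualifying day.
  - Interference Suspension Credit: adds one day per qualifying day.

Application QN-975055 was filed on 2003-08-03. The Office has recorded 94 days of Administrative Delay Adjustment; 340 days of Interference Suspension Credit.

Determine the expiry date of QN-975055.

Base term: filing date + 20 years → 3 August 2023.
Administrative Delay Adjustment: +94 days → 5 November 2023.
Interference Suspension Credit: +340 days → 10 October 2024.

October 10, 2024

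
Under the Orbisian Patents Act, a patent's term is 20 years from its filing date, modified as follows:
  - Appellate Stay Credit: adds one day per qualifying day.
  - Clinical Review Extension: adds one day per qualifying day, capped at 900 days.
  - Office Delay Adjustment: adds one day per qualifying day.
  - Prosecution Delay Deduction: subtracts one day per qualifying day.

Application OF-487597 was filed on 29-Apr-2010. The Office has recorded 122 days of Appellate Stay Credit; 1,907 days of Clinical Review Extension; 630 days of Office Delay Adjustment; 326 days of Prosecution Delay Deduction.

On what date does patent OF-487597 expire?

Base term: filing date + 20 years → 29 April 2030.
Appellate Stay Credit: +122 days → 29 August 2030.
Clinical Review Extension: 1907 days claimed exceeds the 900-day cap, so +900 days → 14 February 2033.
Office Delay Adjustment: +630 days → 6 November 2034.
Prosecution Delay Deduction: −326 days → 15 December 2033.

December 15, 2033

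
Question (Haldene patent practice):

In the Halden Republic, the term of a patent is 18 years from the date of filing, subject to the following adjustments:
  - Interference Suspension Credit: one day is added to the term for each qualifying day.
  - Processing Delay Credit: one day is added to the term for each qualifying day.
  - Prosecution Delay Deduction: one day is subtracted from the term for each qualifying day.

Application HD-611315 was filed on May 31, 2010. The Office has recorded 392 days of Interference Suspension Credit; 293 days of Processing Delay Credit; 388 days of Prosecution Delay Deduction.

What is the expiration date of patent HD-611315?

Base term: filing date + 18 years → 31 May 2028.
Interference Suspension Credit: +392 days → 27 June 2029.
Processing Delay Credit: +293 days → 16 April 2030.
Prosecution Delay Deduction: −388 days → 24 March 2029.

2029-03-24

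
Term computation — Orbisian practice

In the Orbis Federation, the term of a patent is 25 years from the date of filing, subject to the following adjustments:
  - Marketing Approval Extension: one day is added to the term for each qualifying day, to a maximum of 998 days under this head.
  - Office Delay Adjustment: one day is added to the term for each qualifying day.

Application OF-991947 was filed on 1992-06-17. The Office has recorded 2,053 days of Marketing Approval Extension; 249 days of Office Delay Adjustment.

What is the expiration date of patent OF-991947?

November 15, 2020

Base term: filing date + 25 years → 17 June 2017.
Marketing Approval Extension: 2053 days claimed exceeds the 998-day cap, so +998 days → 11 March 2020.
Office Delay Adjustment: +249 days → 15 November 2020.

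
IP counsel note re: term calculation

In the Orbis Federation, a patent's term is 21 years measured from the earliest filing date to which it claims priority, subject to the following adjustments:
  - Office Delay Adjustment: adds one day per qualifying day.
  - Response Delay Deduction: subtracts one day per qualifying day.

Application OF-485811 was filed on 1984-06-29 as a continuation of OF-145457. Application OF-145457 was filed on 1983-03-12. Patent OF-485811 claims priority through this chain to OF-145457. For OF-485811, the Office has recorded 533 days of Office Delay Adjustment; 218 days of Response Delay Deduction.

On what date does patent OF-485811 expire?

January 21, 2005

Earliest priority filing: 12 March 1983.
Base term: 12 March 1983 + 21 years → 12 March 2004.
Office Delay Adjustment: +533 days → 27 August 2005.
Response Delay Deduction: −218 days → 21 January 2005.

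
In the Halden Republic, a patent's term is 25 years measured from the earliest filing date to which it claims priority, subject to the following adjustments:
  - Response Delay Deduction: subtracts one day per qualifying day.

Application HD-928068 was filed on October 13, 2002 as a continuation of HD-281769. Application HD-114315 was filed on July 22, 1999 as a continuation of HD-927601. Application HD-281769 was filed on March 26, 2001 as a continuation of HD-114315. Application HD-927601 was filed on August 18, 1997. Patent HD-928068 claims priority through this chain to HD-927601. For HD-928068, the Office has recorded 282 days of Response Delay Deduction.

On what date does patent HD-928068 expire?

2021-11-09

Earliest priority filing: 18 August 1997.
Base term: 18 August 1997 + 25 years → 18 August 2022.
Response Delay Deduction: −282 days → 9 November 2021.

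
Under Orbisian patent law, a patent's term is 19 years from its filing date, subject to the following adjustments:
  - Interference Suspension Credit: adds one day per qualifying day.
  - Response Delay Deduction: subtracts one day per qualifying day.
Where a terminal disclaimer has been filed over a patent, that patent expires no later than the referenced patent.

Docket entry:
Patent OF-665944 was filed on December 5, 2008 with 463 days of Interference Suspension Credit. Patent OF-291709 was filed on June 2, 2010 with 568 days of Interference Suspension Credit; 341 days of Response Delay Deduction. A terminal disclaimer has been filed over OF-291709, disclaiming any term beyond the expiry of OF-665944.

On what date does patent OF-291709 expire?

Natural term of OF-291709:
  Base: filing + 19 years → 2 June 2029.
  Interference Suspension Credit: +568 days → 22 December 2030.
  Response Delay Deduction: −341 days → 15 January 2030.
Expiry of referenced patent OF-665944:
  Base: filing + 19 years → 5 December 2027.
  Interference Suspension Credit: +463 days → 12 March 2029.
Terminal disclaimer: OF-291709 expires on the earlier of 15 January 2030 and 12 March 2029.

March 12, 2029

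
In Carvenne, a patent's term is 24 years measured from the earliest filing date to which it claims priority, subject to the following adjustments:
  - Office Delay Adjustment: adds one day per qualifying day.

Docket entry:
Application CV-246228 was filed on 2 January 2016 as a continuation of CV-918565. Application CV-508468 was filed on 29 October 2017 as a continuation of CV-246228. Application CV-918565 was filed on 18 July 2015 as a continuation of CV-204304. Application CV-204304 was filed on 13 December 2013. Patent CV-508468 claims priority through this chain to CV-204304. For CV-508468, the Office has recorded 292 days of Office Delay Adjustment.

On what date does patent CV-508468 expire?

Earliest priority filing: 13 December 2013.
Base term: 13 December 2013 + 24 years → 13 December 2037.
Office Delay Adjustment: +292 days → 1 October 2038.

October 1, 2038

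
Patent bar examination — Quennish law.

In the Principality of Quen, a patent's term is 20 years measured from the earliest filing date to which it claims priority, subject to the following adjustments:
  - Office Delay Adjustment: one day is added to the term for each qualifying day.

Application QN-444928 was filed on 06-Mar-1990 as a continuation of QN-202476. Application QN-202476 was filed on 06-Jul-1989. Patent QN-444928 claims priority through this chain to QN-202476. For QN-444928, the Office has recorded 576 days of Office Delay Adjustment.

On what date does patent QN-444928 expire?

Earliest priority filing: 6 July 1989.
Base term: 6 July 1989 + 20 years → 6 July 2009.
Office Delay Adjustment: +576 days → 2 February 2011.

2011-02-02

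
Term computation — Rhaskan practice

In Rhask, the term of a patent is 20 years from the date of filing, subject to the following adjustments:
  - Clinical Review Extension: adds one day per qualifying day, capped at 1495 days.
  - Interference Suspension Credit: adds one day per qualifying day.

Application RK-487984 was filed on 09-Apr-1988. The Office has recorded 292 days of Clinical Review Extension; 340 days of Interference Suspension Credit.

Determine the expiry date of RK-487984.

January 1, 2010

Base term: filing date + 20 years → 9 April 2008.
Clinical Review Extension: 292 days (within the 1495-day cap) → +292 days → 26 January 2009.
Interference Suspension Credit: +340 days → 1 January 2010.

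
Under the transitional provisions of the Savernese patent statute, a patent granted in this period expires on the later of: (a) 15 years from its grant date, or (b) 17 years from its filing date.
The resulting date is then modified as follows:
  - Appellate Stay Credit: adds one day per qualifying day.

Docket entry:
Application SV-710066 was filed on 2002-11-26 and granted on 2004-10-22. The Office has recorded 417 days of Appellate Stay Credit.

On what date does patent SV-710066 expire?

January 16, 2021

(a) grant + 15 years → 22 October 2019.
(b) filing + 17 years → 26 November 2019.
Later of the two: 26 November 2019.
Appellate Stay Credit: +417 days → 16 January 2021.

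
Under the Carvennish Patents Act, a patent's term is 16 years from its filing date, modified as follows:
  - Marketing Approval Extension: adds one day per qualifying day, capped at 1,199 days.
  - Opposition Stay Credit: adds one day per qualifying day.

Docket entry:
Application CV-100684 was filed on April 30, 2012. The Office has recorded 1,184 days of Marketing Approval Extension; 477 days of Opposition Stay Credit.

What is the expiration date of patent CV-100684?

Base term: filing date + 16 years → 30 April 2028.
Marketing Approval Extension: 1184 days (within the 1199-day cap) → +1184 days → 28 July 2031.
Opposition Stay Credit: +477 days → 16 November 2032.

November 16, 2032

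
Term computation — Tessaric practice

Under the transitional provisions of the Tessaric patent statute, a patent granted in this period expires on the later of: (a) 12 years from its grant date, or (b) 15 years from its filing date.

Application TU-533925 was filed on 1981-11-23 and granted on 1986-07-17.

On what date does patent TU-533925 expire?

1998-07-17

(a) grant + 12 years → 17 July 1998.
(b) filing + 15 years → 23 November 1996.
Later of the two: 17 July 1998.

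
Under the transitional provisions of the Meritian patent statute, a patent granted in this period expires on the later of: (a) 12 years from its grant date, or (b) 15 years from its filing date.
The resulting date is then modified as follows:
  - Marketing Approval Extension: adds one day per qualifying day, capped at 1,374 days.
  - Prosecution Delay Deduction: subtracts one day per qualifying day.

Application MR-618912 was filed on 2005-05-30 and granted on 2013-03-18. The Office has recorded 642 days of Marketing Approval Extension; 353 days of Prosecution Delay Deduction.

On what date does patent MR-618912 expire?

January 1, 2026

(a) grant + 12 years → 18 March 2025.
(b) filing + 15 years → 30 May 2020.
Later of the two: 18 March 2025.
Marketing Approval Extension: 642 days (within the 1374-day cap) → +642 days → 20 December 2026.
Prosecution Delay Deduction: −353 days → 1 January 2026.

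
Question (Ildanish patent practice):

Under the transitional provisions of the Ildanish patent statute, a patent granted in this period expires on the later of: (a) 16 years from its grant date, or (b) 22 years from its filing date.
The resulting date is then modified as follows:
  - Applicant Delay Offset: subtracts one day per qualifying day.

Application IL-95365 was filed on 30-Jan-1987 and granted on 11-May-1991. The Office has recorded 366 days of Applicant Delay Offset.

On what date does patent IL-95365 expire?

January 30, 2008

(a) grant + 16 years → 11 May 2007.
(b) filing + 22 years → 30 January 2009.
Later of the two: 30 January 2009.
Applicant Delay Offset: −366 days → 30 January 2008.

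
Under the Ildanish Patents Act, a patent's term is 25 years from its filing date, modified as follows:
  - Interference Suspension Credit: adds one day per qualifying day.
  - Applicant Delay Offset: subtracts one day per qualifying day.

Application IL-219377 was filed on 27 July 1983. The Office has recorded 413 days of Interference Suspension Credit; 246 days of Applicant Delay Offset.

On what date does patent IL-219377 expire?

Base term: filing date + 25 years → 27 July 2008.
Interference Suspension Credit: +413 days → 13 September 2009.
Applicant Delay Offset: −246 days → 10 January 2009.

January 10, 2009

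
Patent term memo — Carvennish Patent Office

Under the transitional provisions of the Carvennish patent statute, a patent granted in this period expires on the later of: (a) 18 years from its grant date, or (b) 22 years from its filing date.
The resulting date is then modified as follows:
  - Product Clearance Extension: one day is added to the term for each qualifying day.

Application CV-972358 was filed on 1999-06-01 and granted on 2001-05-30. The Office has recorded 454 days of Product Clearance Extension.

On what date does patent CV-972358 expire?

August 29, 2022

(a) grant + 18 years → 30 May 2019.
(b) filing + 22 years → 1 June 2021.
Later of the two: 1 June 2021.
Product Clearance Extension: +454 days → 29 August 2022.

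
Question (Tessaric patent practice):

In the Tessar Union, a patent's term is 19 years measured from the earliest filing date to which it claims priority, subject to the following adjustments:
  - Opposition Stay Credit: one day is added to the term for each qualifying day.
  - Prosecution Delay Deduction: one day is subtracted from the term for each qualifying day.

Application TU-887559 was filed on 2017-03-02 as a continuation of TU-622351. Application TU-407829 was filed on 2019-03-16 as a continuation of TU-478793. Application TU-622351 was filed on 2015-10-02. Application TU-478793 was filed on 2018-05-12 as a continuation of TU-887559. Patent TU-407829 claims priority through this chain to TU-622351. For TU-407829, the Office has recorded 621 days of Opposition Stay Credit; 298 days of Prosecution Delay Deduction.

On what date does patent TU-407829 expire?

Earliest priority filing: 2 October 2015.
Base term: 2 October 2015 + 19 years → 2 October 2034.
Opposition Stay Credit: +621 days → 14 June 2036.
Prosecution Delay Deduction: −298 days → 21 August 2035.

August 21, 2035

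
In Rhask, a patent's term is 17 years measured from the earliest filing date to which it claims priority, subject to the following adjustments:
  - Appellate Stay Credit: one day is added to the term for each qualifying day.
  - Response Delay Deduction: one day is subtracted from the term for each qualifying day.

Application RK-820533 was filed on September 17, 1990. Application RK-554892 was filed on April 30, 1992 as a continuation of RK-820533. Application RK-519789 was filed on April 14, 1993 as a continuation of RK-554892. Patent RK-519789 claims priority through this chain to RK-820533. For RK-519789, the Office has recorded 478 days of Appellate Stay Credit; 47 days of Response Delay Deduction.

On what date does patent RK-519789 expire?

November 21, 2008

Earliest priority filing: 17 September 1990.
Base term: 17 September 1990 + 17 years → 17 September 2007.
Appellate Stay Credit: +478 days → 7 January 2009.
Response Delay Deduction: −47 days → 21 November 2008.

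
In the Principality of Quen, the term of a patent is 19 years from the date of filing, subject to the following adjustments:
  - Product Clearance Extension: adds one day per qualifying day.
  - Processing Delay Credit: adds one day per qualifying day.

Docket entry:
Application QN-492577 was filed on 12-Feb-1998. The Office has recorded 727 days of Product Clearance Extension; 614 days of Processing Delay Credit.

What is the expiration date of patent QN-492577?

2020-10-15

Base term: filing date + 19 years → 12 February 2017.
Product Clearance Extension: +727 days → 9 February 2019.
Processing Delay Credit: +614 days → 15 October 2020.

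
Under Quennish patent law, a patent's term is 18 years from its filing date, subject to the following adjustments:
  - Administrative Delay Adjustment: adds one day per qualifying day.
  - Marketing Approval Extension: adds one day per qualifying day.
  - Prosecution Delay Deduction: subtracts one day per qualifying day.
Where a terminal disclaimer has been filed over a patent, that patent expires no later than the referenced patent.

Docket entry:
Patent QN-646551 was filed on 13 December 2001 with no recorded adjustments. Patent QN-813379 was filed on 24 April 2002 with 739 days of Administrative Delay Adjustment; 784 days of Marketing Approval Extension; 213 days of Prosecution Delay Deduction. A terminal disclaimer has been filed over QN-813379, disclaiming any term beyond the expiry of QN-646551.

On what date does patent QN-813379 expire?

2019-12-13

Natural term of QN-813379:
  Base: filing + 18 years → 24 April 2020.
  Administrative Delay Adjustment: +739 days → 3 May 2022.
  Marketing Approval Extension: +784 days → 25 June 2024.
  Prosecution Delay Deduction: −213 days → 25 November 2023.
Expiry of referenced patent QN-646551:
  Base: filing + 18 years → 13 December 2019.
Terminal disclaimer: QN-813379 expires on the earlier of 25 November 2023 and 13 December 2019.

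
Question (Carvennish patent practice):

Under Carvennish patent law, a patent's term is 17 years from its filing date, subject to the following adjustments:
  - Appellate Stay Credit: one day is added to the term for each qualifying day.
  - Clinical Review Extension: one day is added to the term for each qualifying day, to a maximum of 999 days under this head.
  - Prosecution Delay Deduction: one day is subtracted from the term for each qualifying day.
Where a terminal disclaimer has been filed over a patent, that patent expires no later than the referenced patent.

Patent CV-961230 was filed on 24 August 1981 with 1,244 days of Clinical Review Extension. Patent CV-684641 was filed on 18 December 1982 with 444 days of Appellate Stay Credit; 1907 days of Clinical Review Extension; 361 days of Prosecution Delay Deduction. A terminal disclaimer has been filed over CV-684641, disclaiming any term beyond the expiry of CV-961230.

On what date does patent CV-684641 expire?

May 19, 2001

Natural term of CV-684641:
  Base: filing + 17 years → 18 December 1999.
  Appellate Stay Credit: +444 days → 6 March 2001.
  Clinical Review Extension: 1907 days claimed exceeds the 999-day cap, so +999 days → 30 November 2003.
  Prosecution Delay Deduction: −361 days → 4 December 2002.
Expiry of referenced patent CV-961230:
  Base: filing + 17 years → 24 August 1998.
  Clinical Review Extension: 1244 days claimed exceeds the 999-day cap, so +999 days → 19 May 2001.
Terminal disclaimer: CV-684641 expires on the earlier of 4 December 2002 and 19 May 2001.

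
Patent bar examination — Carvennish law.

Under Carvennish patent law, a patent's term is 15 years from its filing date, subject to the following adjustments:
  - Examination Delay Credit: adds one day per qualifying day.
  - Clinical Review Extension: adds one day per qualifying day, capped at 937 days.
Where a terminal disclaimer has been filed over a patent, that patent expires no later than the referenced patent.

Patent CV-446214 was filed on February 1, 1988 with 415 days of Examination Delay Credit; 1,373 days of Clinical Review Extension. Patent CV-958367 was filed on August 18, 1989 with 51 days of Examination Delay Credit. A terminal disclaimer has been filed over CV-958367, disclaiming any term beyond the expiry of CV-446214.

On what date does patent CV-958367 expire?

October 8, 2004

Natural term of CV-958367:
  Base: filing + 15 years → 18 August 2004.
  Examination Delay Credit: +51 days → 8 October 2004.
Expiry of referenced patent CV-446214:
  Base: filing + 15 years → 1 February 2003.
  Examination Delay Credit: +415 days → 22 March 2004.
  Clinical Review Extension: 1373 days claimed exceeds the 937-day cap, so +937 days → 15 October 2006.
Terminal disclaimer: CV-958367 expires on the earlier of 8 October 2004 and 15 October 2006.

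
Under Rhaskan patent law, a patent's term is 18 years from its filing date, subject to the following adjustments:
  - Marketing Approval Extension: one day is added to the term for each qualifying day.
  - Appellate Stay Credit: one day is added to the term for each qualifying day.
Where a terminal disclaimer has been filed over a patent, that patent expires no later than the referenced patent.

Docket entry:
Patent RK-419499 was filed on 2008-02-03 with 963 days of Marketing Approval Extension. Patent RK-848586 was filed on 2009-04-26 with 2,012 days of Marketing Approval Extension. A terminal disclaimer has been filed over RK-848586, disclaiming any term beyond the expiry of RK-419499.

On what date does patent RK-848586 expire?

Natural term of RK-848586:
  Base: filing + 18 years → 26 April 2027.
  Marketing Approval Extension: +2012 days → 28 October 2032.
Expiry of referenced patent RK-419499:
  Base: filing + 18 years → 3 February 2026.
  Marketing Approval Extension: +963 days → 23 September 2028.
Terminal disclaimer: RK-848586 expires on the earlier of 28 October 2032 and 23 September 2028.

September 23, 2028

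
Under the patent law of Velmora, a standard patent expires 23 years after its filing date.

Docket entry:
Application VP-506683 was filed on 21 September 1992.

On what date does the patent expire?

2015-09-21

Filing date + 23 years → 21 September 2015.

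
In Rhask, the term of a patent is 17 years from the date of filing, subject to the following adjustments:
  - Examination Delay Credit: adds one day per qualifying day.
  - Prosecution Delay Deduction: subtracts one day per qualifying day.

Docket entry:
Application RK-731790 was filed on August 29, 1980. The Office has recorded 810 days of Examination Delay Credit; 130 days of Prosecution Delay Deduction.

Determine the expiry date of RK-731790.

Base term: filing date + 17 years → 29 August 1997.
Examination Delay Credit: +810 days → 17 November 1999.
Prosecution Delay Deduction: −130 days → 10 July 1999.

1999-07-10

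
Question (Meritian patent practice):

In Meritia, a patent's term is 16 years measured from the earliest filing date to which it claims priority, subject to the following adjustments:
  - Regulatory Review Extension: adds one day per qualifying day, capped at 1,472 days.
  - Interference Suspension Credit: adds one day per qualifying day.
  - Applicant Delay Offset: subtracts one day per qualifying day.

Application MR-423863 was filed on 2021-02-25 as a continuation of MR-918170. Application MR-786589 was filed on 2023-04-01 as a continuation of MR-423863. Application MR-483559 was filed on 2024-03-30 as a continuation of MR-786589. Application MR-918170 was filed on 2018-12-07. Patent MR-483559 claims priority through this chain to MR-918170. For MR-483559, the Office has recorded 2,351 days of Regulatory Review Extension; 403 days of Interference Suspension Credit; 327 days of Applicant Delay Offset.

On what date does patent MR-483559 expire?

March 4, 2039

Earliest priority filing: 7 December 2018.
Base term: 7 December 2018 + 16 years → 7 December 2034.
Regulatory Review Extension: 2351 days claimed exceeds the 1472-day cap, so +1472 days → 18 December 2038.
Interference Suspension Credit: +403 days → 25 January 2040.
Applicant Delay Offset: −327 days → 4 March 2039.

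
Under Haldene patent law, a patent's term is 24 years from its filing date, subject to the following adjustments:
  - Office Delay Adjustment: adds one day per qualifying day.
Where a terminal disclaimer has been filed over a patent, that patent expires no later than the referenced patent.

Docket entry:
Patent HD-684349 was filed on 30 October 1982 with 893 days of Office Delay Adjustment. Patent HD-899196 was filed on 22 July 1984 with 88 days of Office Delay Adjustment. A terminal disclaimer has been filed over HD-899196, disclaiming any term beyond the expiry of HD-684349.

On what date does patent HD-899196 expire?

Natural term of HD-899196:
  Base: filing + 24 years → 22 July 2008.
  Office Delay Adjustment: +88 days → 18 October 2008.
Expiry of referenced patent HD-684349:
  Base: filing + 24 years → 30 October 2006.
  Office Delay Adjustment: +893 days → 10 April 2009.
Terminal disclaimer: HD-899196 expires on the earlier of 18 October 2008 and 10 April 2009.

2008-10-18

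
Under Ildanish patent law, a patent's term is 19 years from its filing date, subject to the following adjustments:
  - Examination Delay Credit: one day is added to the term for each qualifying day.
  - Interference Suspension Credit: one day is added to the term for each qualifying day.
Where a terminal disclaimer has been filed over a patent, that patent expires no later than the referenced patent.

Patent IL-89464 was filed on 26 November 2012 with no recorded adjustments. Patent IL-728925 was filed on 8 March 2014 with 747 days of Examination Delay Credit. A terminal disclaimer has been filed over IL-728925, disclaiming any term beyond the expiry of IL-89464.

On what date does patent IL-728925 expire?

November 26, 2031

Natural term of IL-728925:
  Base: filing + 19 years → 8 March 2033.
  Examination Delay Credit: +747 days → 25 March 2035.
Expiry of referenced patent IL-89464:
  Base: filing + 19 years → 26 November 2031.
Terminal disclaimer: IL-728925 expires on the earlier of 25 March 2035 and 26 November 2031.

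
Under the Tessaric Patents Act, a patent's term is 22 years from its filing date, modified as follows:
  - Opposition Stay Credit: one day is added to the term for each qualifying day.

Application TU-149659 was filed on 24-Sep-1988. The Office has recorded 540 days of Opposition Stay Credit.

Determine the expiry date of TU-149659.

March 17, 2012

Base term: filing date + 22 years → 24 September 2010.
Opposition Stay Credit: +540 days → 17 March 2012.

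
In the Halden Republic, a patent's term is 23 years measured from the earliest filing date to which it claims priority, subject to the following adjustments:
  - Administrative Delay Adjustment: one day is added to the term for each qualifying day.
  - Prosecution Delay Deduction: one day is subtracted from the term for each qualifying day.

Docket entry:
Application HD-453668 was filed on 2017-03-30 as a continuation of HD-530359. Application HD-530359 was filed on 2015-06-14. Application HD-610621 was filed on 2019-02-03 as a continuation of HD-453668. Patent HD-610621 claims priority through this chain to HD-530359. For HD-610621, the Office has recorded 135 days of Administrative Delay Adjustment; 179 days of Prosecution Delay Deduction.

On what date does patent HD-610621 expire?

Earliest priority filing: 14 June 2015.
Base term: 14 June 2015 + 23 years → 14 June 2038.
Administrative Delay Adjustment: +135 days → 27 October 2038.
Prosecution Delay Deduction: −179 days → 1 May 2038.

2038-05-01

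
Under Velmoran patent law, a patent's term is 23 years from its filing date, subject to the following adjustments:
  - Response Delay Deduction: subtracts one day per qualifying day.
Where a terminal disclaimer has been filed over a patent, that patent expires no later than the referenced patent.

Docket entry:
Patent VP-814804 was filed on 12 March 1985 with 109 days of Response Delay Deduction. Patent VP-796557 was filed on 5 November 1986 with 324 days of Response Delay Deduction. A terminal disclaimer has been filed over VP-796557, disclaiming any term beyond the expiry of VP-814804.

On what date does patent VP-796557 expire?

November 24, 2007

Natural term of VP-796557:
  Base: filing + 23 years → 5 November 2009.
  Response Delay Deduction: −324 days → 16 December 2008.
Expiry of referenced patent VP-814804:
  Base: filing + 23 years → 12 March 2008.
  Response Delay Deduction: −109 days → 24 November 2007.
Terminal disclaimer: VP-796557 expires on the earlier of 16 December 2008 and 24 November 2007.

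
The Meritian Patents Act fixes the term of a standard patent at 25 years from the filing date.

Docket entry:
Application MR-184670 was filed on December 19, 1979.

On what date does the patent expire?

Filing date + 25 years → 19 December 2004.

2004-12-19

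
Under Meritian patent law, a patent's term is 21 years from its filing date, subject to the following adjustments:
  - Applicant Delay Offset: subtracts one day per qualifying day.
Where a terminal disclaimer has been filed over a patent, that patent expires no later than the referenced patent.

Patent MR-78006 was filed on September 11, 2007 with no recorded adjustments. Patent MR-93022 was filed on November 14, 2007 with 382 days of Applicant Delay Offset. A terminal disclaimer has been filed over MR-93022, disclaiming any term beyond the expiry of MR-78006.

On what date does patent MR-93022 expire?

2027-10-29

Natural term of MR-93022:
  Base: filing + 21 years → 14 November 2028.
  Applicant Delay Offset: −382 days → 29 October 2027.
Expiry of referenced patent MR-78006:
  Base: filing + 21 years → 11 September 2028.
Terminal disclaimer: MR-93022 expires on the earlier of 29 October 2027 and 11 September 2028.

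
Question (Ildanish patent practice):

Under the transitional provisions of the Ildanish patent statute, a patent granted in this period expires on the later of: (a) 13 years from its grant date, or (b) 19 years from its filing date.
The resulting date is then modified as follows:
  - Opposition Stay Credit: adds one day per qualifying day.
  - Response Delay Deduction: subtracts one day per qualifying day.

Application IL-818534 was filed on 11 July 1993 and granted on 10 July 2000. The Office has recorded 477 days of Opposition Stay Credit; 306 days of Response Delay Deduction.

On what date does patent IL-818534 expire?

2013-12-28

(a) grant + 13 years → 10 July 2013.
(b) filing + 19 years → 11 July 2012.
Later of the two: 10 July 2013.
Opposition Stay Credit: +477 days → 30 October 2014.
Response Delay Deduction: −306 days → 28 December 2013.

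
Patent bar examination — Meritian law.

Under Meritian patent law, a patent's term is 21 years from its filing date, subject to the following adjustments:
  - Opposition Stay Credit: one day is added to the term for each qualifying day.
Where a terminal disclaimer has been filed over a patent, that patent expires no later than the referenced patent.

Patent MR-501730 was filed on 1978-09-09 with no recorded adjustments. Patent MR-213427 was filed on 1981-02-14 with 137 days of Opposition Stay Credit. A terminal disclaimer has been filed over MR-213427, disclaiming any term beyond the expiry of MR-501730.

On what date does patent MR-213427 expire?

Natural term of MR-213427:
  Base: filing + 21 years → 14 February 2002.
  Opposition Stay Credit: +137 days → 1 July 2002.
Expiry of referenced patent MR-501730:
  Base: filing + 21 years → 9 September 1999.
Terminal disclaimer: MR-213427 expires on the earlier of 1 July 2002 and 9 September 1999.

1999-09-09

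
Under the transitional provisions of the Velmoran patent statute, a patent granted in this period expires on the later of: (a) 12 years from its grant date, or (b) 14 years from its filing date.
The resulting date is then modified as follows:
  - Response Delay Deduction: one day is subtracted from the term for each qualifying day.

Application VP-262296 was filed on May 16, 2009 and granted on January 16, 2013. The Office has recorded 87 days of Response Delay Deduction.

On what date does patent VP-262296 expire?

October 21, 2024

(a) grant + 12 years → 16 January 2025.
(b) filing + 14 years → 16 May 2023.
Later of the two: 16 January 2025.
Response Delay Deduction: −87 days → 21 October 2024.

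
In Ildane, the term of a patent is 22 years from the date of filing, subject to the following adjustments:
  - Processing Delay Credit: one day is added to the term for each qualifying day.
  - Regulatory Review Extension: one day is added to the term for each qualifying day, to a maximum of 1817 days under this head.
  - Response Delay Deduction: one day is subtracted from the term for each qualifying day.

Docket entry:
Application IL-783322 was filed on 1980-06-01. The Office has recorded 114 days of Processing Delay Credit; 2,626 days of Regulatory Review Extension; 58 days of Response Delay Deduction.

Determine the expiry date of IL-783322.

July 18, 2007

Base term: filing date + 22 years → 1 June 2002.
Processing Delay Credit: +114 days → 23 September 2002.
Regulatory Review Extension: 2626 days claimed exceeds the 1817-day cap, so +1817 days → 14 September 2007.
Response Delay Deduction: −58 days → 18 July 2007.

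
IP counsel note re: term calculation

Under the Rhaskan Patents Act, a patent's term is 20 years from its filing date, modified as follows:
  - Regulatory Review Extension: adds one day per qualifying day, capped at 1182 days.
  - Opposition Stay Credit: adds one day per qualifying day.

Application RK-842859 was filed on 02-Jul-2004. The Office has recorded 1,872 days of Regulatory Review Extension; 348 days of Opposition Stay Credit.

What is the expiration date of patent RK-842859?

2028-09-09

Base term: filing date + 20 years → 2 July 2024.
Regulatory Review Extension: 1872 days claimed exceeds the 1182-day cap, so +1182 days → 27 September 2027.
Opposition Stay Credit: +348 days → 9 September 2028.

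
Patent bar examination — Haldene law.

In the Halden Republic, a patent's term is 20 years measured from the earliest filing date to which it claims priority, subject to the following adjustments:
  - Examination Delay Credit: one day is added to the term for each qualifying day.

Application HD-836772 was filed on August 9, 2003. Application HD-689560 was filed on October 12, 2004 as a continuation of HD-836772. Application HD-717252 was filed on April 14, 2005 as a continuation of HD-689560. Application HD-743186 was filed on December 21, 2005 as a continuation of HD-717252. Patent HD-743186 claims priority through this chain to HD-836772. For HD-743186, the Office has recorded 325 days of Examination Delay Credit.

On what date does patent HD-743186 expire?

June 29, 2024

Earliest priority filing: 9 August 2003.
Base term: 9 August 2003 + 20 years → 9 August 2023.
Examination Delay Credit: +325 days → 29 June 2024.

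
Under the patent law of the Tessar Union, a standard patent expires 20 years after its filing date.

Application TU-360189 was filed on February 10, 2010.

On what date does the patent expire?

2030-02-10

Filing date + 20 years → 10 February 2030.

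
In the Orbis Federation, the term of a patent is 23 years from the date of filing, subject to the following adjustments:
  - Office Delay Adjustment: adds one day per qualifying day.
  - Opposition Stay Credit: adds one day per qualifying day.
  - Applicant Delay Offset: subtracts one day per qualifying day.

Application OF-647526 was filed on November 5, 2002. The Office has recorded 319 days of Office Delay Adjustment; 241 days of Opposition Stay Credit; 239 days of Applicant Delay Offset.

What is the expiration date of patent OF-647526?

Base term: filing date + 23 years → 5 November 2025.
Office Delay Adjustment: +319 days → 20 September 2026.
Opposition Stay Credit: +241 days → 19 May 2027.
Applicant Delay Offset: −239 days → 22 September 2026.

2026-09-22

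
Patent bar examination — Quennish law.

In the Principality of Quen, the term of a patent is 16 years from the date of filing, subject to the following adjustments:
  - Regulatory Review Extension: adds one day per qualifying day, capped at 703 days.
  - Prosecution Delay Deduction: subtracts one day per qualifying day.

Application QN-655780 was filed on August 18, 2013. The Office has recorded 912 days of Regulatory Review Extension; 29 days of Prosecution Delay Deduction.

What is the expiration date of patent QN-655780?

2031-06-23

Base term: filing date + 16 years → 18 August 2029.
Regulatory Review Extension: 912 days claimed exceeds the 703-day cap, so +703 days → 22 July 2031.
Prosecution Delay Deduction: −29 days → 23 June 2031.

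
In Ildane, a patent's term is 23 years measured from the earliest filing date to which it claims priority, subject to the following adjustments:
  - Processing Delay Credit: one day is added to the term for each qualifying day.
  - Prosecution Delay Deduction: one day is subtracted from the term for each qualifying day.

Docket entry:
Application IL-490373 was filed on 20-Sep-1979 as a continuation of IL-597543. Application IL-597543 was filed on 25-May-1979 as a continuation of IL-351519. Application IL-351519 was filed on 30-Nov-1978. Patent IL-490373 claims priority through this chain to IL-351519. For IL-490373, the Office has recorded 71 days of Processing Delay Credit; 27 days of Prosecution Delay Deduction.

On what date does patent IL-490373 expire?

Earliest priority filing: 30 November 1978.
Base term: 30 November 1978 + 23 years → 30 November 2001.
Processing Delay Credit: +71 days → 9 February 2002.
Prosecution Delay Deduction: −27 days → 13 January 2002.

January 13, 2002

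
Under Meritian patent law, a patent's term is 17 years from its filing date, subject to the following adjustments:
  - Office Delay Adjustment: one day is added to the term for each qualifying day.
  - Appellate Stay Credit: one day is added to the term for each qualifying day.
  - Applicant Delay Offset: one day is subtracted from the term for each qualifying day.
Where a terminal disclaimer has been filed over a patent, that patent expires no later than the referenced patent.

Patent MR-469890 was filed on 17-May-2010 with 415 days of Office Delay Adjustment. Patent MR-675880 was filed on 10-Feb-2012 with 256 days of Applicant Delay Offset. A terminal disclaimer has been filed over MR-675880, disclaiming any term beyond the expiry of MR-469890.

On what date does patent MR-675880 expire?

May 30, 2028

Natural term of MR-675880:
  Base: filing + 17 years → 10 February 2029.
  Applicant Delay Offset: −256 days → 30 May 2028.
Expiry of referenced patent MR-469890:
  Base: filing + 17 years → 17 May 2027.
  Office Delay Adjustment: +415 days → 5 July 2028.
Terminal disclaimer: MR-675880 expires on the earlier of 30 May 2028 and 5 July 2028.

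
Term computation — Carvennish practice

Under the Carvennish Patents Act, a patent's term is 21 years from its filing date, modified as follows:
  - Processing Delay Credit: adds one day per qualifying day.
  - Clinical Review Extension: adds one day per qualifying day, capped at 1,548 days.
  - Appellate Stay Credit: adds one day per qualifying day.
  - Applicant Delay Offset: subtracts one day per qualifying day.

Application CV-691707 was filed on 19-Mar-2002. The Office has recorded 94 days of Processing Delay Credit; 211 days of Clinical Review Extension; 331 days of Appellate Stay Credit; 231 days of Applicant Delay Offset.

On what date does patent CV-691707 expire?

Base term: filing date + 21 years → 19 March 2023.
Processing Delay Credit: +94 days → 21 June 2023.
Clinical Review Extension: 211 days (within the 1548-day cap) → +211 days → 18 January 2024.
Appellate Stay Credit: +331 days → 14 December 2024.
Applicant Delay Offset: −231 days → 27 April 2024.

2024-04-27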